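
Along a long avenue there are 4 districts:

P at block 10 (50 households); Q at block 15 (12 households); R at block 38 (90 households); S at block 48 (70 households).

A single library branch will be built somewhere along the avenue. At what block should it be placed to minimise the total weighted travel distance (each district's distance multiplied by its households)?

For a sum of weighted absolute distances on a line, the optimum is the weighted median (not the mean). Total weight W = 222; half-weight = 111.
Sort by position and accumulate weight:
  block 10 (P, w=50) → cum 50
  block 15 (Q, w=12) → cum 62
  block 38 (R, w=90) → cum 152  ≥ 111 → median here
  block 48 (S, w=70) → cum 222
Optimal location: block 38.

x = 38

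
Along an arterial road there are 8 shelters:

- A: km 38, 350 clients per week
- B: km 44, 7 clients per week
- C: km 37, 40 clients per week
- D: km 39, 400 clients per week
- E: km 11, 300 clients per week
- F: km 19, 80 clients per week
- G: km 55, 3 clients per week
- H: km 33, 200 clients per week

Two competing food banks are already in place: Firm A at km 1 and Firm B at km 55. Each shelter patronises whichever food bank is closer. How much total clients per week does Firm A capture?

380

The indifferent point is the midpoint (1+55)/2 = 28; shelters left of it (closer to Firm A at 1) go to Firm A, those right go to Firm B.
  E at 11 (w=300) → Firm A
  F at 19 (w=80) → Firm A
  H at 33 (w=200) → Firm B
  C at 37 (w=40) → Firm B
  A at 38 (w=350) → Firm B
  D at 39 (w=400) → Firm B
  B at 44 (w=7) → Firm B
  G at 55 (w=3) → Firm B
Firm A captures 380; Firm B captures 1000.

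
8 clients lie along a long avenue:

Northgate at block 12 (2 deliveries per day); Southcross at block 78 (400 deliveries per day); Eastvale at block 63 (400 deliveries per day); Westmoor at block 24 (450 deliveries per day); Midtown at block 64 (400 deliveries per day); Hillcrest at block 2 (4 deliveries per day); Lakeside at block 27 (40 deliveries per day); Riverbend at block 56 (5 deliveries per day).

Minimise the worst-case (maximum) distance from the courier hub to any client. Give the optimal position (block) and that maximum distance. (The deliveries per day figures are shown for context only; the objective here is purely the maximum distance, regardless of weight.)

The 1-center on a line is the midpoint of the two extreme points: leftmost at 2, rightmost at 78.
Optimal location = (2 + 78)/2 = 40; maximum distance = (78 − 2)/2 = 38.

location 40, max distance 38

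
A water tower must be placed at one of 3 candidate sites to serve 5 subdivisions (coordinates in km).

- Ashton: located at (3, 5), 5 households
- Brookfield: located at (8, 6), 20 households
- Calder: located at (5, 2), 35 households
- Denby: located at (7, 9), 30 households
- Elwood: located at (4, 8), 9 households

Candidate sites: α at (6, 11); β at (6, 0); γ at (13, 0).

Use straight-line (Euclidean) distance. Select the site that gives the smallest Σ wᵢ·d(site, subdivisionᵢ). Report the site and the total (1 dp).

α, total 557.7 km

Total weighted distance at each candidate:
  α (6, 11): total = 557.7
  β (6, 0): total = 579.8
  γ (13, 0): total = 933.6
Minimum is at α with total 557.7 km.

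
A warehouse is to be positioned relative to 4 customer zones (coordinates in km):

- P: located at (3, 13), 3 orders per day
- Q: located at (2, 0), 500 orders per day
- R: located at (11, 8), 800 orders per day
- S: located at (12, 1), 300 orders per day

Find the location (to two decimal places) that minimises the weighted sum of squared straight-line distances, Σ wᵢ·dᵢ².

(8.36, 4.20)

The minimiser of Σwᵢ‖p−pᵢ‖² is the weighted centroid p* = (Σwᵢpᵢ)/(Σwᵢ).
Σwᵢ = 1603.
Σwᵢxᵢ = 3·3 + 500·2 + 800·11 + 300·12 = 13409.
Σwᵢyᵢ = 3·13 + 500·0 + 800·8 + 300·1 = 6739.
x* = 13409/1603 = 8.36, y* = 6739/1603 = 4.20.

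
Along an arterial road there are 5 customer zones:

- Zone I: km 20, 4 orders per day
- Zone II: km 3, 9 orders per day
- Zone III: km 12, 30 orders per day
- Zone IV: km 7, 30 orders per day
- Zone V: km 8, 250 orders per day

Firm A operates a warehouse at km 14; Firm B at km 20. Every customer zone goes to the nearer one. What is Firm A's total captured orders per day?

The indifferent point is the midpoint (14+20)/2 = 17; customer zones left of it (closer to Firm A at 14) go to Firm A, those right go to Firm B.
  Zone II at 3 (w=9) → Firm A
  Zone IV at 7 (w=30) → Firm A
  Zone V at 8 (w=250) → Firm A
  Zone III at 12 (w=30) → Firm A
  Zone I at 20 (w=4) → Firm B
Firm A captures 319; Firm B captures 4.

319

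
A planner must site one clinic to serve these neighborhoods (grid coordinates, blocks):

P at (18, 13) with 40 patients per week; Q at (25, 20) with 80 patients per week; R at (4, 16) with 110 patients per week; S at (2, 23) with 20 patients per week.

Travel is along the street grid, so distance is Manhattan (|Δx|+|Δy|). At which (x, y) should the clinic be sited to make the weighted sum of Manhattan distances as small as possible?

Manhattan distance separates: Σwᵢ(|x−xᵢ|+|y−yᵢ|) = Σwᵢ|x−xᵢ| + Σwᵢ|y−yᵢ|, so x and y are optimised independently as 1-D weighted medians.
Total weight W = 250; half = 125.
x-coordinate, sorted with cumulative weight:
  x=2 (S, w=20) cum 20
  x=4 (R, w=110) cum 130  ← median
  x=18 (P, w=40) cum 170
  x=25 (Q, w=80) cum 250
⇒ x* = 4
y-coordinate, sorted with cumulative weight:
  y=13 (P, w=40) cum 40
  y=16 (R, w=110) cum 150  ← median
  y=20 (Q, w=80) cum 230
  y=23 (S, w=20) cum 250
⇒ y* = 16

(4, 16)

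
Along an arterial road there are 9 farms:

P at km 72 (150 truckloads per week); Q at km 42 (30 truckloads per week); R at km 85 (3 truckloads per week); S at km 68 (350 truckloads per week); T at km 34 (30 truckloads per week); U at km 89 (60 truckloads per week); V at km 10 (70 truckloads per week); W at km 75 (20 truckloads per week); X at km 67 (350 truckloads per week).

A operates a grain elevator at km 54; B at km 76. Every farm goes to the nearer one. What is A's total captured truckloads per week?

130

The indifferent point is the midpoint (54+76)/2 = 65; farms left of it (closer to A at 54) go to A, those right go to B.
  V at 10 (w=70) → A
  T at 34 (w=30) → A
  Q at 42 (w=30) → A
  X at 67 (w=350) → B
  S at 68 (w=350) → B
  P at 72 (w=150) → B
  W at 75 (w=20) → B
  R at 85 (w=3) → B
  U at 89 (w=60) → B
A captures 130; B captures 933.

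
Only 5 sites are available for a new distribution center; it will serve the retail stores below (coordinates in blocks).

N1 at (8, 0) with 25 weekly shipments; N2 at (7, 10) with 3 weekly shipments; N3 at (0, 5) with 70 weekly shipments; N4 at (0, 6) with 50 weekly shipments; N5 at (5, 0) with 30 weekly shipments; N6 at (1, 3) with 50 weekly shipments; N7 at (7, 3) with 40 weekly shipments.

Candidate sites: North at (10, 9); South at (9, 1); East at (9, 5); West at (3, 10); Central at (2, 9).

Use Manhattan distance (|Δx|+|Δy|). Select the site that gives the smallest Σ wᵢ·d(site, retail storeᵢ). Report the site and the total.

Total weighted distance at each candidate:
  North (10, 9): total = 3447
  South (9, 1): total = 2503
  East (9, 5): total = 2231
  West (3, 10): total = 2547
  Central (2, 9): total = 2213
Minimum is at Central with total 2213 blocks.

Central, total 2213 blocks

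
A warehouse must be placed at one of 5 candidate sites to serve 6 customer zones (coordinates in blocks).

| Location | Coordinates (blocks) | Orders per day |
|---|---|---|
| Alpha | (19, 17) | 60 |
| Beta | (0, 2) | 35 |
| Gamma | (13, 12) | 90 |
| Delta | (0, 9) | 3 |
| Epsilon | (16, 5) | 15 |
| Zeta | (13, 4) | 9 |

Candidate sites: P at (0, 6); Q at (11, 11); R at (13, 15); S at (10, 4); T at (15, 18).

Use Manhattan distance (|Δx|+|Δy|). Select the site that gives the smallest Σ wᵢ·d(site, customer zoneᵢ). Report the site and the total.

R, total 2011 blocks

Total weighted distance at each candidate:
  P (0, 6): total = 4049
  Q (11, 11): total = 2095
  R (13, 15): total = 2011
  S (10, 4): total = 2907
  T (15, 18): total = 2531
Minimum is at R with total 2011 blocks.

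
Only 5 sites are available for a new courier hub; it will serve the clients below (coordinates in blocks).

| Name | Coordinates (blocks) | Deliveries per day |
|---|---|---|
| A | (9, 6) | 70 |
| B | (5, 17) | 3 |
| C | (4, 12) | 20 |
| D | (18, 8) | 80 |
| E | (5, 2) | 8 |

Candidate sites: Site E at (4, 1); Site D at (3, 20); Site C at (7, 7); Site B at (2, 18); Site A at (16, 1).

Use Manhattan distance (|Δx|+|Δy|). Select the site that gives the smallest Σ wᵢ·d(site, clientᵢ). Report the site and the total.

Site C, total 1422 blocks

Total weighted distance at each candidate:
  Site E (4, 1): total = 2667
  Site D (3, 20): total = 3915
  Site C (7, 7): total = 1422
  Site B (2, 18): total = 3734
  Site A (16, 1): total = 2197
Minimum is at Site C with total 1422 blocks.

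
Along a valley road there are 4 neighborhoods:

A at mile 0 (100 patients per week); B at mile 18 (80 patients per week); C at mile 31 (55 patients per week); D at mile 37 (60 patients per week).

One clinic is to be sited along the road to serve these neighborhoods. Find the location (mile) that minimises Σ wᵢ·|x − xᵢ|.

x = 18

For a sum of weighted absolute distances on a line, the optimum is the weighted median (not the mean). Total weight W = 295; half-weight = 147.5.
Sort by position and accumulate weight:
  mile 0 (A, w=100) → cum 100
  mile 18 (B, w=80) → cum 180  ≥ 147.5 → median here
  mile 31 (C, w=55) → cum 235
  mile 37 (D, w=60) → cum 295
Optimal location: mile 18.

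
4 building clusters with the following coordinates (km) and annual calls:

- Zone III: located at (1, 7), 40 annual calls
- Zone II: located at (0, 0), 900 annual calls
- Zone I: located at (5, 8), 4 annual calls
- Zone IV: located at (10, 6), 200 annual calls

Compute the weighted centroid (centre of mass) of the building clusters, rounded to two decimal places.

The minimiser of Σwᵢ‖p−pᵢ‖² is the weighted centroid p* = (Σwᵢpᵢ)/(Σwᵢ).
Σwᵢ = 1144.
Σwᵢxᵢ = 40·1 + 900·0 + 4·5 + 200·10 = 2060.
Σwᵢyᵢ = 40·7 + 900·0 + 4·8 + 200·6 = 1512.
x* = 2060/1144 = 1.80, y* = 1512/1144 = 1.32.

(1.80, 1.32)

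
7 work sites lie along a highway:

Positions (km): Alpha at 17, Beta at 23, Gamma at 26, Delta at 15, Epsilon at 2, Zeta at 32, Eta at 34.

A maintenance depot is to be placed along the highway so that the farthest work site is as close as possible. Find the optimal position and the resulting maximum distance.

The 1-center on a line is the midpoint of the two extreme points: leftmost at 2, rightmost at 34.
Optimal location = (2 + 34)/2 = 18; maximum distance = (34 − 2)/2 = 16.

location 18, max distance 16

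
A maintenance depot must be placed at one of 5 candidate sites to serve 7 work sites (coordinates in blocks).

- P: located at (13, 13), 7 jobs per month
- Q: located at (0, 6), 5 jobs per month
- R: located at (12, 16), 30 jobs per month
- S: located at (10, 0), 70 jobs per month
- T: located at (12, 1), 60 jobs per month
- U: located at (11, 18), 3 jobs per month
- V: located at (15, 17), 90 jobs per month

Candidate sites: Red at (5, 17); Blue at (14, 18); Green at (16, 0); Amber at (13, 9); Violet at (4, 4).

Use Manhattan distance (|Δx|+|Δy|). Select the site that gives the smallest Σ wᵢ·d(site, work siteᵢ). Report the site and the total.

Amber, total 2661 blocks

Total weighted distance at each candidate:
  Red (5, 17): total = 4245
  Blue (14, 18): total = 3161
  Green (16, 0): total = 3231
  Amber (13, 9): total = 2661
  Violet (4, 4): total = 4339
Minimum is at Amber with total 2661 blocks.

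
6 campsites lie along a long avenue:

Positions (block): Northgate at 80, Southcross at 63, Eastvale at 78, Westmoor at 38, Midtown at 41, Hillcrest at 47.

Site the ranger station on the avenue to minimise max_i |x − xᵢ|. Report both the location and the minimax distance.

The 1-center on a line is the midpoint of the two extreme points: leftmost at 38, rightmost at 80.
Optimal location = (38 + 80)/2 = 59; maximum distance = (80 − 38)/2 = 21.

location 59, max distance 21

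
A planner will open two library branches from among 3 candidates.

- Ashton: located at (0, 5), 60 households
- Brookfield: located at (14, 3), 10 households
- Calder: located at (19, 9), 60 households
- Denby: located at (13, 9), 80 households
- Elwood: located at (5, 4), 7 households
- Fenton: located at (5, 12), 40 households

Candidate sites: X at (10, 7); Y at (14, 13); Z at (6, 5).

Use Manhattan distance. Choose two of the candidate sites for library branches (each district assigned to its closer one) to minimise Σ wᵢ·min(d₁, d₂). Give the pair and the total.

{Y, Z}, total 1734

Evaluate every pair (each demand assigned to the nearer of the two):
  {Y, Z}: total = 1734
  {X, Z}: total = 1834
  {X, Y}: total = 2196
Best pair: {Y, Z} with total 1734.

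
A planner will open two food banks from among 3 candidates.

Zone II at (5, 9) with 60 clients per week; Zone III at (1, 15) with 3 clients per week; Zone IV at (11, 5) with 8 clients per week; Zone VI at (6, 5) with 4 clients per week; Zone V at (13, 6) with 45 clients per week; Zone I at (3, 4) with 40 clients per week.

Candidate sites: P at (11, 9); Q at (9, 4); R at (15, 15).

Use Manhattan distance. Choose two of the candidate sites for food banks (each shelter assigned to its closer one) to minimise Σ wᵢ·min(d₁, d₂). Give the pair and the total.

{P, Q}, total 913

Evaluate every pair (each demand assigned to the nearer of the two):
  {P, Q}: total = 913
  {Q, R}: total = 1132
  {P, R}: total = 1215
Best pair: {P, Q} with total 913.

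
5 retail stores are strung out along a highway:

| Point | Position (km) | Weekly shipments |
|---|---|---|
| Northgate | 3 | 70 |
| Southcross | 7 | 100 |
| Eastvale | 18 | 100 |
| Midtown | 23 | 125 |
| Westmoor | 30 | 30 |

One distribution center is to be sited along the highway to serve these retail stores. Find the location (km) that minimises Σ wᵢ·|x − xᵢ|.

For a sum of weighted absolute distances on a line, the optimum is the weighted median (not the mean). Total weight W = 425; half-weight = 212.5.
Sort by position and accumulate weight:
  km 3 (Northgate, w=70) → cum 70
  km 7 (Southcross, w=100) → cum 170
  km 18 (Eastvale, w=100) → cum 270  ≥ 212.5 → median here
  km 23 (Midtown, w=125) → cum 395
  km 30 (Westmoor, w=30) → cum 425
Optimal location: km 18.

x = 18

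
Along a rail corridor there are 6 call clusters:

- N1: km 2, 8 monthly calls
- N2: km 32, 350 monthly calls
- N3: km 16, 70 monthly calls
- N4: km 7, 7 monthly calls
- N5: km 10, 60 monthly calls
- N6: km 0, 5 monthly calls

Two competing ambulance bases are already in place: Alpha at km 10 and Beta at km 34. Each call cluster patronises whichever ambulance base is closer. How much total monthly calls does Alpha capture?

The indifferent point is the midpoint (10+34)/2 = 22; call clusters left of it (closer to Alpha at 10) go to Alpha, those right go to Beta.
  N6 at 0 (w=5) → Alpha
  N1 at 2 (w=8) → Alpha
  N4 at 7 (w=7) → Alpha
  N5 at 10 (w=60) → Alpha
  N3 at 16 (w=70) → Alpha
  N2 at 32 (w=350) → Beta
Alpha captures 150; Beta captures 350.

150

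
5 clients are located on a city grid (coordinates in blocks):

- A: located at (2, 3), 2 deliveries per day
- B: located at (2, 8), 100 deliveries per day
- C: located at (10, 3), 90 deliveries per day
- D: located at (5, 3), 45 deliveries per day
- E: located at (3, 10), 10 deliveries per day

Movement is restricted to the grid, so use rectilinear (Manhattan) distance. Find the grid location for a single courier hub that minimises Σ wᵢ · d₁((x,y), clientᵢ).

Manhattan distance separates: Σwᵢ(|x−xᵢ|+|y−yᵢ|) = Σwᵢ|x−xᵢ| + Σwᵢ|y−yᵢ|, so x and y are optimised independently as 1-D weighted medians.
Total weight W = 247; half = 123.5.
x-coordinate, sorted with cumulative weight:
  x=2 (A, w=2) cum 2
  x=2 (B, w=100) cum 102
  x=3 (E, w=10) cum 112
  x=5 (D, w=45) cum 157  ← median
  x=10 (C, w=90) cum 247
⇒ x* = 5
y-coordinate, sorted with cumulative weight:
  y=3 (A, w=2) cum 2
  y=3 (C, w=90) cum 92
  y=3 (D, w=45) cum 137  ← median
  y=8 (B, w=100) cum 237
  y=10 (E, w=10) cum 247
⇒ y* = 3

(5, 3)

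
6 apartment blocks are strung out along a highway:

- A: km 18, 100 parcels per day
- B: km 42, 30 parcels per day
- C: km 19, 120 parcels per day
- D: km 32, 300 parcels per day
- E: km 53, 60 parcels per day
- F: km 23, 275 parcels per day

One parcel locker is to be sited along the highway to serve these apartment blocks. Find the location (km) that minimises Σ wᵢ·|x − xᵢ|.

For a sum of weighted absolute distances on a line, the optimum is the weighted median (not the mean). Total weight W = 885; half-weight = 442.5.
Sort by position and accumulate weight:
  km 18 (A, w=100) → cum 100
  km 19 (C, w=120) → cum 220
  km 23 (F, w=275) → cum 495  ≥ 442.5 → median here
  km 32 (D, w=300) → cum 795
  km 42 (B, w=30) → cum 825
  km 53 (E, w=60) → cum 885
Optimal location: km 23.

x = 23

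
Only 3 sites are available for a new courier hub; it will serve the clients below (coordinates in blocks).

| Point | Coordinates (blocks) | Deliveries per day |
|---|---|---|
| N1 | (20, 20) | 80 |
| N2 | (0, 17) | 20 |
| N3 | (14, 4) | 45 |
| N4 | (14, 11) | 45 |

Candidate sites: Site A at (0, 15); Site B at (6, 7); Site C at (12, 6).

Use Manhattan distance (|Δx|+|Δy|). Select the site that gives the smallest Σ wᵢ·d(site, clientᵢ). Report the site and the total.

Site C, total 2715 blocks

Total weighted distance at each candidate:
  Site A (0, 15): total = 3975
  Site B (6, 7): total = 3515
  Site C (12, 6): total = 2715
Minimum is at Site C with total 2715 blocks.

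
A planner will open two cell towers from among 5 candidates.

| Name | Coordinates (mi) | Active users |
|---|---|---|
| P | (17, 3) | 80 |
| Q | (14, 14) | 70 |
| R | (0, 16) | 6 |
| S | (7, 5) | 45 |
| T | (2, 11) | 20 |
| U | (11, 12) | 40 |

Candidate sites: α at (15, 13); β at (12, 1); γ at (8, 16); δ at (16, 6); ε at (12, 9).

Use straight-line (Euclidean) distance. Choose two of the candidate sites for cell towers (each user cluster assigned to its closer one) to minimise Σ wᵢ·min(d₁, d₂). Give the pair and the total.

Evaluate every pair (each demand assigned to the nearer of the two):
  {α, δ}: total = 1279.2
  {δ, ε}: total = 1331.9
  {α, β}: total = 1337.7
  {α, ε}: total = 1425.8
  {γ, δ}: total = 1507.4
  {β, ε}: total = 1509.7
  {β, γ}: total = 1565.9
  {γ, ε}: total = 1620.6
  {α, γ}: total = 1781.0
  {β, δ}: total = 1826.8
Best pair: {α, δ} with total 1279.2.

{α, δ}, total 1279.2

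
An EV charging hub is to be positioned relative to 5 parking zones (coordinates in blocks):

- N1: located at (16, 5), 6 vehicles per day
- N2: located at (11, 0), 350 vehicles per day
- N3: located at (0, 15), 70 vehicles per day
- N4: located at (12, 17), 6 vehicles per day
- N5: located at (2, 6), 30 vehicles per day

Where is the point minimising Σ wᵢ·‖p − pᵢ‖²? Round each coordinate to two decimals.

(8.83, 2.95)

The minimiser of Σwᵢ‖p−pᵢ‖² is the weighted centroid p* = (Σwᵢpᵢ)/(Σwᵢ).
Σwᵢ = 462.
Σwᵢxᵢ = 6·16 + 350·11 + 70·0 + 6·12 + 30·2 = 4078.
Σwᵢyᵢ = 6·5 + 350·0 + 70·15 + 6·17 + 30·6 = 1362.
x* = 4078/462 = 8.83, y* = 1362/462 = 2.95.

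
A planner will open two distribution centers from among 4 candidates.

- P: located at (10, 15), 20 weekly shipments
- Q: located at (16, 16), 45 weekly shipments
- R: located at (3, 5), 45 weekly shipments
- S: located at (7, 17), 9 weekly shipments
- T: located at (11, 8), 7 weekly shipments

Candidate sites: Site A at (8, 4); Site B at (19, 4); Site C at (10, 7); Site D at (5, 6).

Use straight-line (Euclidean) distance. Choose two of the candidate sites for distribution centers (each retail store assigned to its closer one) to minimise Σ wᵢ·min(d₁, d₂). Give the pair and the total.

Evaluate every pair (each demand assigned to the nearer of the two):
  {Site C, Site D}: total = 851.2
  {Site A, Site C}: total = 980.1
  {Site B, Site D}: total = 1008.0
  {Site B, Site C}: total = 1078.2
  {Site A, Site D}: total = 1091.2
  {Site A, Site B}: total = 1162.0
Best pair: {Site C, Site D} with total 851.2.

{Site C, Site D}, total 851.2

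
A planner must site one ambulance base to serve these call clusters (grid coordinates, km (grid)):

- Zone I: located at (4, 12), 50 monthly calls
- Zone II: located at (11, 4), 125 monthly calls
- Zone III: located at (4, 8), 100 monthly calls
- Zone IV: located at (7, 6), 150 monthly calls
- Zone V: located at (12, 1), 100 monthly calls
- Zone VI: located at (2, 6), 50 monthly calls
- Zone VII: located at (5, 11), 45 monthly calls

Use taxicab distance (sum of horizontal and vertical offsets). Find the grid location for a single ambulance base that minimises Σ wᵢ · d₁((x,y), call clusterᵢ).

(7, 6)

Manhattan distance separates: Σwᵢ(|x−xᵢ|+|y−yᵢ|) = Σwᵢ|x−xᵢ| + Σwᵢ|y−yᵢ|, so x and y are optimised independently as 1-D weighted medians.
Total weight W = 620; half = 310.
x-coordinate, sorted with cumulative weight:
  x=2 (Zone VI, w=50) cum 50
  x=4 (Zone I, w=50) cum 100
  x=4 (Zone III, w=100) cum 200
  x=5 (Zone VII, w=45) cum 245
  x=7 (Zone IV, w=150) cum 395  ← median
  x=11 (Zone II, w=125) cum 520
  x=12 (Zone V, w=100) cum 620
⇒ x* = 7
y-coordinate, sorted with cumulative weight:
  y=1 (Zone V, w=100) cum 100
  y=4 (Zone II, w=125) cum 225
  y=6 (Zone IV, w=150) cum 375  ← median
  y=6 (Zone VI, w=50) cum 425
  y=8 (Zone III, w=100) cum 525
  y=11 (Zone VII, w=45) cum 570
  y=12 (Zone I, w=50) cum 620
⇒ y* = 6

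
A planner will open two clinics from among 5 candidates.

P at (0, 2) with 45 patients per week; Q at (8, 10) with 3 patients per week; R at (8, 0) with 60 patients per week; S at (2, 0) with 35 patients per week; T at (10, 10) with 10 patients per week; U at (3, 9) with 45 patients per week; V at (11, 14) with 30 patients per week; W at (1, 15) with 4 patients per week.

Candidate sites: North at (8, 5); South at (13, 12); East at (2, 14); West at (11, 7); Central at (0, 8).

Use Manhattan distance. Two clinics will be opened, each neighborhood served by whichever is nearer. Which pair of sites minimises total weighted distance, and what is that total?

{North, Central}, total 1577

Evaluate every pair (each demand assigned to the nearer of the two):
  {North, Central}: total = 1577
  {West, Central}: total = 1700
  {North, East}: total = 1813
  {North, South}: total = 1830
  {North, West}: total = 1918
  {South, Central}: total = 1983
  {East, Central}: total = 2188
  {East, West}: total = 2266
  {South, West}: total = 2568
  {South, East}: total = 2609
Best pair: {North, Central} with total 1577.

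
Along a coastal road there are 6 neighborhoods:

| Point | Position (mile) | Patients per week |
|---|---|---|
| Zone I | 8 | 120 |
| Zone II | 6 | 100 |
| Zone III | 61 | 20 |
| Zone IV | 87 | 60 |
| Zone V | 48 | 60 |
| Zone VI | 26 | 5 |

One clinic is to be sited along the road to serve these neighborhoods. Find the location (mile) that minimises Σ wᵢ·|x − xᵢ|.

x = 8

For a sum of weighted absolute distances on a line, the optimum is the weighted median (not the mean). Total weight W = 365; half-weight = 182.5.
Sort by position and accumulate weight:
  mile 6 (Zone II, w=100) → cum 100
  mile 8 (Zone I, w=120) → cum 220  ≥ 182.5 → median here
  mile 26 (Zone VI, w=5) → cum 225
  mile 48 (Zone V, w=60) → cum 285
  mile 61 (Zone III, w=20) → cum 305
  mile 87 (Zone IV, w=60) → cum 365
Optimal location: mile 8.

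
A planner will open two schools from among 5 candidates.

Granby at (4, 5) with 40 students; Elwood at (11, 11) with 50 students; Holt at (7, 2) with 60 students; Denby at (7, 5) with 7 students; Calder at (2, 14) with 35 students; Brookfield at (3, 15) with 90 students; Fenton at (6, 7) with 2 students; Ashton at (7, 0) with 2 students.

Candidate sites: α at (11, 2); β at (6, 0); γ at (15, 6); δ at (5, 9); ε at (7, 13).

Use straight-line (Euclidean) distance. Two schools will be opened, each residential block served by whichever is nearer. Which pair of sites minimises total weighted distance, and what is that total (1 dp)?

{β, ε}, total 1204.0

Evaluate every pair (each demand assigned to the nearer of the two):
  {β, ε}: total = 1204.0
  {α, ε}: total = 1405.3
  {β, δ}: total = 1426.4
  {δ, ε}: total = 1460.5
  {α, δ}: total = 1539.2
  {γ, δ}: total = 1745.5
  {γ, ε}: total = 1771.1
  {β, γ}: total = 2581.0
  {α, β}: total = 2734.0
  {α, γ}: total = 2797.9
Best pair: {β, ε} with total 1204.0.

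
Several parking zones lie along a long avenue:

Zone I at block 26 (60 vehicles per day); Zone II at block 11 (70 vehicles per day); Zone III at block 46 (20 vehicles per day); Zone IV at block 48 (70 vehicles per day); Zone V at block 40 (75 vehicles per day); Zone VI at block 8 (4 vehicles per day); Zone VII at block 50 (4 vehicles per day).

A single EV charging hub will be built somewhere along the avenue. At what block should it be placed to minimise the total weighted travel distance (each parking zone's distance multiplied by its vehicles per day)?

x = 40

For a sum of weighted absolute distances on a line, the optimum is the weighted median (not the mean). Total weight W = 303; half-weight = 151.5.
Sort by position and accumulate weight:
  block 8 (Zone VI, w=4) → cum 4
  block 11 (Zone II, w=70) → cum 74
  block 26 (Zone I, w=60) → cum 134
  block 40 (Zone V, w=75) → cum 209  ≥ 151.5 → median here
  block 46 (Zone III, w=20) → cum 229
  block 48 (Zone IV, w=70) → cum 299
  block 50 (Zone VII, w=4) → cum 303
Optimal location: block 40.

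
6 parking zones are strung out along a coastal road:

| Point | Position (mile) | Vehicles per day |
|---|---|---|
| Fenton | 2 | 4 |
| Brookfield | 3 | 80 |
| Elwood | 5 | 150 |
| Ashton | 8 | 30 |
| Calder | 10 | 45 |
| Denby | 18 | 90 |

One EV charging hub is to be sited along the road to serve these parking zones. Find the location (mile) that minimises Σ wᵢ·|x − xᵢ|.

For a sum of weighted absolute distances on a line, the optimum is the weighted median (not the mean). Total weight W = 399; half-weight = 199.5.
Sort by position and accumulate weight:
  mile 2 (Fenton, w=4) → cum 4
  mile 3 (Brookfield, w=80) → cum 84
  mile 5 (Elwood, w=150) → cum 234  ≥ 199.5 → median here
  mile 8 (Ashton, w=30) → cum 264
  mile 10 (Calder, w=45) → cum 309
  mile 18 (Denby, w=90) → cum 399
Optimal location: mile 5.

x = 5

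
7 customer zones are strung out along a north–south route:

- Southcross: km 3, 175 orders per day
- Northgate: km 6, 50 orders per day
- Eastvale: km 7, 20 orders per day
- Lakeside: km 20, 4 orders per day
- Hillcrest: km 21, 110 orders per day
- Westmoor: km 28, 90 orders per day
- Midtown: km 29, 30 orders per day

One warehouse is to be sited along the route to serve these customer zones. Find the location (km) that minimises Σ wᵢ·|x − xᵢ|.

For a sum of weighted absolute distances on a line, the optimum is the weighted median (not the mean). Total weight W = 479; half-weight = 239.5.
Sort by position and accumulate weight:
  km 3 (Southcross, w=175) → cum 175
  km 6 (Northgate, w=50) → cum 225
  km 7 (Eastvale, w=20) → cum 245  ≥ 239.5 → median here
  km 20 (Lakeside, w=4) → cum 249
  km 21 (Hillcrest, w=110) → cum 359
  km 28 (Westmoor, w=90) → cum 449
  km 29 (Midtown, w=30) → cum 479
Optimal location: km 7.

x = 7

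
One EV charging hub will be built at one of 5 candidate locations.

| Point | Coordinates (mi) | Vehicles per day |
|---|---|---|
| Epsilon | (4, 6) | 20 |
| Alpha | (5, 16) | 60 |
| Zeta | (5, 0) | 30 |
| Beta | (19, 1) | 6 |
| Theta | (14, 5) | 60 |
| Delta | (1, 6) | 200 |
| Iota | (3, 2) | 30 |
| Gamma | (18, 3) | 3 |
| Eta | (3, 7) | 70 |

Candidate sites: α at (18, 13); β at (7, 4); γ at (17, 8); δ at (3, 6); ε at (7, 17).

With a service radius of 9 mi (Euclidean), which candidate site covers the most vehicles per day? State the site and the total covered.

Coverage radius r = 9 mi; a point is covered iff (Δx)²+(Δy)² ≤ 9² = 81.
  α (18, 13): covers {Theta} → 60
  β (7, 4): covers {Epsilon, Zeta, Theta, Delta, Iota, Eta} → 410
  γ (17, 8): covers {Beta, Theta, Gamma} → 69
  δ (3, 6): covers {Epsilon, Zeta, Delta, Iota, Eta} → 350
  ε (7, 17): covers {Alpha} → 60
Maximum coverage at β: 410 vehicles per day.

β, covering 410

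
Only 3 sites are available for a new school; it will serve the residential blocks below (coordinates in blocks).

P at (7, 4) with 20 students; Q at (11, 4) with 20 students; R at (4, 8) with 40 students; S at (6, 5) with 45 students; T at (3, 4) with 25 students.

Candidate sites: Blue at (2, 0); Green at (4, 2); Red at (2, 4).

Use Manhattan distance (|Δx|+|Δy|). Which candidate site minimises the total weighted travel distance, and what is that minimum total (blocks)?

Red, total 770 blocks

Total weighted distance at each candidate:
  Blue (2, 0): total = 1370
  Green (4, 2): total = 820
  Red (2, 4): total = 770
Minimum is at Red with total 770 blocks.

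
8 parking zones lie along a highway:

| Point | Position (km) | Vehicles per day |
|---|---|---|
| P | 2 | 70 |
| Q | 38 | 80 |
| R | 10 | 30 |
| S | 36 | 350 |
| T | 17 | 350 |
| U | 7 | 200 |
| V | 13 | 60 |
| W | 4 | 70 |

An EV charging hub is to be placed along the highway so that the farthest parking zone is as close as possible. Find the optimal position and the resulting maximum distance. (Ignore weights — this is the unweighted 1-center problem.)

location 20, max distance 18

The 1-center on a line is the midpoint of the two extreme points: leftmost at 2, rightmost at 38.
Optimal location = (2 + 38)/2 = 20; maximum distance = (38 − 2)/2 = 18.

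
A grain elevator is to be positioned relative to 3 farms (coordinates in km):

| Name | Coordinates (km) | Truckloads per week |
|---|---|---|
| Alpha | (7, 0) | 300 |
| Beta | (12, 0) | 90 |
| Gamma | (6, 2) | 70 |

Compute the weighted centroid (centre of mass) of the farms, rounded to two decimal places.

The minimiser of Σwᵢ‖p−pᵢ‖² is the weighted centroid p* = (Σwᵢpᵢ)/(Σwᵢ).
Σwᵢ = 460.
Σwᵢxᵢ = 300·7 + 90·12 + 70·6 = 3600.
Σwᵢyᵢ = 300·0 + 90·0 + 70·2 = 140.
x* = 3600/460 = 7.83, y* = 140/460 = 0.30.

(7.83, 0.30)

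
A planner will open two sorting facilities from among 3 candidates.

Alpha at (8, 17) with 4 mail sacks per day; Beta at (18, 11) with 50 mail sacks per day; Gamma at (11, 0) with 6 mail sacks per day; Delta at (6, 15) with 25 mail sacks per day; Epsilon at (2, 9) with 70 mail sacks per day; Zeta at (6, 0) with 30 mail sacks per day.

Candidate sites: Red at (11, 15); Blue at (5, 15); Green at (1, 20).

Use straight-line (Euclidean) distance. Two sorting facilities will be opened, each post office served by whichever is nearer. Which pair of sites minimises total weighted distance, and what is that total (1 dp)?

Evaluate every pair (each demand assigned to the nearer of the two):
  {Red, Blue}: total = 1453.1
  {Blue, Green}: total = 1737.0
  {Red, Green}: total = 1864.0
Best pair: {Red, Blue} with total 1453.1.

{Red, Blue}, total 1453.1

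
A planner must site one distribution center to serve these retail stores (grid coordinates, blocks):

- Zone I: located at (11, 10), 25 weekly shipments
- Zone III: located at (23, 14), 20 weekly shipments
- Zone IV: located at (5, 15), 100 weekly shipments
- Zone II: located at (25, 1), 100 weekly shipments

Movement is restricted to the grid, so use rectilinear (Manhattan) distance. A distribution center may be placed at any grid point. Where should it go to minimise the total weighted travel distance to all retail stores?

Manhattan distance separates: Σwᵢ(|x−xᵢ|+|y−yᵢ|) = Σwᵢ|x−xᵢ| + Σwᵢ|y−yᵢ|, so x and y are optimised independently as 1-D weighted medians.
Total weight W = 245; half = 122.5.
x-coordinate, sorted with cumulative weight:
  x=5 (Zone IV, w=100) cum 100
  x=11 (Zone I, w=25) cum 125  ← median
  x=23 (Zone III, w=20) cum 145
  x=25 (Zone II, w=100) cum 245
⇒ x* = 11
y-coordinate, sorted with cumulative weight:
  y=1 (Zone II, w=100) cum 100
  y=10 (Zone I, w=25) cum 125  ← median
  y=14 (Zone III, w=20) cum 145
  y=15 (Zone IV, w=100) cum 245
⇒ y* = 10

(11, 10)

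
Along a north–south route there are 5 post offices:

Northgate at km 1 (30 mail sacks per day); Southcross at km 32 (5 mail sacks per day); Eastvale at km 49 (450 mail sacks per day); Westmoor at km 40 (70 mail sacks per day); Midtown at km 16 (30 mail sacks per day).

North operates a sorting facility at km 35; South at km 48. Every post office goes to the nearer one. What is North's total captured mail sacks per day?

135

The indifferent point is the midpoint (35+48)/2 = 41.5; post offices left of it (closer to North at 35) go to North, those right go to South.
  Northgate at 1 (w=30) → North
  Midtown at 16 (w=30) → North
  Southcross at 32 (w=5) → North
  Westmoor at 40 (w=70) → North
  Eastvale at 49 (w=450) → South
North captures 135; South captures 450.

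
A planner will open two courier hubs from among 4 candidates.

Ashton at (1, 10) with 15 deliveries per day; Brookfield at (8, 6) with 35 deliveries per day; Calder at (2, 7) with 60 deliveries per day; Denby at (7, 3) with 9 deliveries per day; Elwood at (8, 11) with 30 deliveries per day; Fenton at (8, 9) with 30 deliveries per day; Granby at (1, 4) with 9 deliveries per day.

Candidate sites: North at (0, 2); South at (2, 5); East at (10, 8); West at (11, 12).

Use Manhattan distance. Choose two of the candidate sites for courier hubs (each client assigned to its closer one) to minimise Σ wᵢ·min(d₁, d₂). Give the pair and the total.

{South, East}, total 671

Evaluate every pair (each demand assigned to the nearer of the two):
  {South, East}: total = 671
  {South, West}: total = 836
  {North, East}: total = 1034
  {North, South}: total = 1196
  {East, West}: total = 1244
  {North, West}: total = 1269
Best pair: {South, East} with total 671.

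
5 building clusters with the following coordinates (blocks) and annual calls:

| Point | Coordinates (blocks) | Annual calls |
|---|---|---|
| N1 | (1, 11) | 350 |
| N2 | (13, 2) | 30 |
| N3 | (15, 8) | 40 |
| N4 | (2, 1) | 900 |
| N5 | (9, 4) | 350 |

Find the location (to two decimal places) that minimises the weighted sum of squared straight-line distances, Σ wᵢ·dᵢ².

The minimiser of Σwᵢ‖p−pᵢ‖² is the weighted centroid p* = (Σwᵢpᵢ)/(Σwᵢ).
Σwᵢ = 1670.
Σwᵢxᵢ = 350·1 + 30·13 + 40·15 + 900·2 + 350·9 = 6290.
Σwᵢyᵢ = 350·11 + 30·2 + 40·8 + 900·1 + 350·4 = 6530.
x* = 6290/1670 = 3.77, y* = 6530/1670 = 3.91.

(3.77, 3.91)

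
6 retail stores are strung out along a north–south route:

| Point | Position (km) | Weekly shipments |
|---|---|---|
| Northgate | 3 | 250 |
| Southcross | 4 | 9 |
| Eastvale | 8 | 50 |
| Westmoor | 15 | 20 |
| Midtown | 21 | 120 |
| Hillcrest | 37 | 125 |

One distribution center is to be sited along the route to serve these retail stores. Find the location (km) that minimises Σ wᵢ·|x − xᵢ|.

For a sum of weighted absolute distances on a line, the optimum is the weighted median (not the mean). Total weight W = 574; half-weight = 287.
Sort by position and accumulate weight:
  km 3 (Northgate, w=250) → cum 250
  km 4 (Southcross, w=9) → cum 259
  km 8 (Eastvale, w=50) → cum 309  ≥ 287 → median here
  km 15 (Westmoor, w=20) → cum 329
  km 21 (Midtown, w=120) → cum 449
  km 37 (Hillcrest, w=125) → cum 574
Optimal location: km 8.

x = 8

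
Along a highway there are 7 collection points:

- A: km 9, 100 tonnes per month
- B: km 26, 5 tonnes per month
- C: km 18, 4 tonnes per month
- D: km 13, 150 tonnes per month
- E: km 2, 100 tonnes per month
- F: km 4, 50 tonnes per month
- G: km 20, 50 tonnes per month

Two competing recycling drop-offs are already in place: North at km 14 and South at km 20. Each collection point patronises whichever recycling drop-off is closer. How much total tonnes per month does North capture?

The indifferent point is the midpoint (14+20)/2 = 17; collection points left of it (closer to North at 14) go to North, those right go to South.
  E at 2 (w=100) → North
  F at 4 (w=50) → North
  A at 9 (w=100) → North
  D at 13 (w=150) → North
  C at 18 (w=4) → South
  G at 20 (w=50) → South
  B at 26 (w=5) → South
North captures 400; South captures 59.

400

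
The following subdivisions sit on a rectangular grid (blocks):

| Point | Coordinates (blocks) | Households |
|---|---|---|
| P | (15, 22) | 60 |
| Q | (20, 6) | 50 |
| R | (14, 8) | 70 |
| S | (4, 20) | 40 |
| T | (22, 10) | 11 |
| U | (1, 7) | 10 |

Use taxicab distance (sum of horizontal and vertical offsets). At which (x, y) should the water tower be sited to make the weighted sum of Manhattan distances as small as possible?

Manhattan distance separates: Σwᵢ(|x−xᵢ|+|y−yᵢ|) = Σwᵢ|x−xᵢ| + Σwᵢ|y−yᵢ|, so x and y are optimised independently as 1-D weighted medians.
Total weight W = 241; half = 120.5.
x-coordinate, sorted with cumulative weight:
  x=1 (U, w=10) cum 10
  x=4 (S, w=40) cum 50
  x=14 (R, w=70) cum 120
  x=15 (P, w=60) cum 180  ← median
  x=20 (Q, w=50) cum 230
  x=22 (T, w=11) cum 241
⇒ x* = 15
y-coordinate, sorted with cumulative weight:
  y=6 (Q, w=50) cum 50
  y=7 (U, w=10) cum 60
  y=8 (R, w=70) cum 130  ← median
  y=10 (T, w=11) cum 141
  y=20 (S, w=40) cum 181
  y=22 (P, w=60) cum 241
⇒ y* = 8

(15, 8)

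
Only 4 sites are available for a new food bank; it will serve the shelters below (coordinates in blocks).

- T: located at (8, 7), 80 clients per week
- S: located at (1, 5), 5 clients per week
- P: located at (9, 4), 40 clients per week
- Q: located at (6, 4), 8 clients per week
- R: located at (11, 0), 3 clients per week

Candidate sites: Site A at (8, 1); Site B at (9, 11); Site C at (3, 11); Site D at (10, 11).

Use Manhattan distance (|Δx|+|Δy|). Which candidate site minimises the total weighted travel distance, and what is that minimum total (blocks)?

Total weighted distance at each candidate:
  Site A (8, 1): total = 747
  Site B (9, 11): total = 869
  Site C (3, 11): total = 1417
  Site D (10, 11): total = 999
Minimum is at Site A with total 747 blocks.

Site A, total 747 blocks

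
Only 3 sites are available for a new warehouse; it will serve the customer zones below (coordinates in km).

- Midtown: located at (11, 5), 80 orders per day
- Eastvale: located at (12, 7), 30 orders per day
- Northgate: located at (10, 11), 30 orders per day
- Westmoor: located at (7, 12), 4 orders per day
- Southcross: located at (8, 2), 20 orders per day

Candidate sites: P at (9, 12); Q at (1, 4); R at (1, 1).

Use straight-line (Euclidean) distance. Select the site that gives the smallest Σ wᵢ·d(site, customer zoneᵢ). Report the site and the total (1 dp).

Total weighted distance at each candidate:
  P (9, 12): total = 1008.8
  Q (1, 4): total = 1673.7
  R (1, 1): total = 1832.7
Minimum is at P with total 1008.8 km.

P, total 1008.8 km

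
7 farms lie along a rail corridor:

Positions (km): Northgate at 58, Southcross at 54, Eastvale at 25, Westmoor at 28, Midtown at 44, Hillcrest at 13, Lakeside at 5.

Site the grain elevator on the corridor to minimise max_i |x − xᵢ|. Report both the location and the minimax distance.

location 31.5, max distance 26.5

The 1-center on a line is the midpoint of the two extreme points: leftmost at 5, rightmost at 58.
Optimal location = (5 + 58)/2 = 31.5; maximum distance = (58 − 5)/2 = 26.5.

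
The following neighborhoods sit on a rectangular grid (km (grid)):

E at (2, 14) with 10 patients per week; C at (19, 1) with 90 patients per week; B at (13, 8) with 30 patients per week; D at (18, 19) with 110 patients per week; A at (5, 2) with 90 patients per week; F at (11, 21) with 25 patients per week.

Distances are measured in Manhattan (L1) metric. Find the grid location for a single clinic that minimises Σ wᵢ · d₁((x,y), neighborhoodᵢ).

Manhattan distance separates: Σwᵢ(|x−xᵢ|+|y−yᵢ|) = Σwᵢ|x−xᵢ| + Σwᵢ|y−yᵢ|, so x and y are optimised independently as 1-D weighted medians.
Total weight W = 355; half = 177.5.
x-coordinate, sorted with cumulative weight:
  x=2 (E, w=10) cum 10
  x=5 (A, w=90) cum 100
  x=11 (F, w=25) cum 125
  x=13 (B, w=30) cum 155
  x=18 (D, w=110) cum 265  ← median
  x=19 (C, w=90) cum 355
⇒ x* = 18
y-coordinate, sorted with cumulative weight:
  y=1 (C, w=90) cum 90
  y=2 (A, w=90) cum 180  ← median
  y=8 (B, w=30) cum 210
  y=14 (E, w=10) cum 220
  y=19 (D, w=110) cum 330
  y=21 (F, w=25) cum 355
⇒ y* = 2

(18, 2)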